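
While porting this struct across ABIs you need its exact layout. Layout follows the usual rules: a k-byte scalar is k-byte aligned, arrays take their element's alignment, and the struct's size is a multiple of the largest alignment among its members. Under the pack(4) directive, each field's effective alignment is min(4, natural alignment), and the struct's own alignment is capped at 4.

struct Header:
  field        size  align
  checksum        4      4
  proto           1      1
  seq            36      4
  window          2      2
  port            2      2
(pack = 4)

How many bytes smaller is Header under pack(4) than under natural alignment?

natural layout:
  @0: checksum [4B, align 4] → 4
  @4: proto [1B, align 1] → 5
  +3 pad (align 4)
  @8: seq [36B, align 4] → 44
  @44: window [2B, align 2] → 46
  @46: port [2B, align 2] → 48
  size 48, align 4
packed(4) layout:
  @0: checksum [4B, align 4] → 4
  @4: proto [1B, align 1] → 5
  +3 pad (align 4)
  @8: seq [36B, align 4] → 44
  @44: window [2B, align 2] → 46
  @46: port [2B, align 2] → 48
  size 48, align 4
48 − 48 = 0

0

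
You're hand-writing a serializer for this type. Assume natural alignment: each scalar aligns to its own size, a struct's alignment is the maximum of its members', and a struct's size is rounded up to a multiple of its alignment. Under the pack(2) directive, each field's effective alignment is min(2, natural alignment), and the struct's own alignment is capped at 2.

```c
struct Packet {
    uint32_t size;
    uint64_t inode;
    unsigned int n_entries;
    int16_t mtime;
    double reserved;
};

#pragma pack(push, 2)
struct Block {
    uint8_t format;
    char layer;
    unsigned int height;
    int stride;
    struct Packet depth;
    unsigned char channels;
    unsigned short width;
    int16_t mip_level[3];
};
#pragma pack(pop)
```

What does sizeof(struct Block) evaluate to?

Packet: @0: size [4B, align 4] → 4; +4 pad (align 8); @8: inode [8B, align 8] → 16; @16: n_entries [4B, align 4] → 20; @20: mtime [2B, align 2] → 22; +2 pad (align 8); @24: reserved [8B, align 8] → 32; size 32, align 8
@0: format [1B, align 1] → 1
@1: layer [1B, align 1] → 2
@2: height [4B, align 2] → 6
@6: stride [4B, align 2] → 10
@10: depth [32B, align 2] → 42
@42: channels [1B, align 1] → 43
+1 pad (align 2)
@44: width [2B, align 2] → 46
@46: mip_level [6B, align 2] → 52
size 52, align 2

52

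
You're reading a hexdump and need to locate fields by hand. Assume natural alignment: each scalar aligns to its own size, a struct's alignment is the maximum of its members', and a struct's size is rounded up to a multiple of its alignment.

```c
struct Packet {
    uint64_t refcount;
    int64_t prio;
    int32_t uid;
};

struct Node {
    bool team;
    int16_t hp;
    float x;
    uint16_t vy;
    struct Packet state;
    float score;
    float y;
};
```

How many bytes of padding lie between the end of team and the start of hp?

1

Packet: @0: refcount [8B, align 8] → 8; @8: prio [8B, align 8] → 16; @16: uid [4B, align 4] → 20; +4 tail pad (align 8); size 24, align 8
@0: team [1B, align 1] → 1
+1 pad (align 2)
@2: hp [2B, align 2] → 4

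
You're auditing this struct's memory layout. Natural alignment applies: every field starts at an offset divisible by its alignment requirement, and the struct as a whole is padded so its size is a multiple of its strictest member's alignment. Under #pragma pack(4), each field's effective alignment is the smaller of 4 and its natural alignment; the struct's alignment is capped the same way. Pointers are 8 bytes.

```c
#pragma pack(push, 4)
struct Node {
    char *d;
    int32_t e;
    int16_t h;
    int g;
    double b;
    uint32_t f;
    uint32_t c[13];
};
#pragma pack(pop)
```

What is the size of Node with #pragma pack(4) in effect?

84

d at 0 (size 8, align 4) → ends 8
e at 8 (size 4, align 4) → ends 12
h at 12 (size 2, align 2) → ends 14
pad 2 to align 4 for g
g at 16 (size 4, align 4) → ends 20
b at 20 (size 8, align 4) → ends 28
f at 28 (size 4, align 4) → ends 32
c at 32 (size 52, align 4) → ends 84
total 84 bytes, alignment 4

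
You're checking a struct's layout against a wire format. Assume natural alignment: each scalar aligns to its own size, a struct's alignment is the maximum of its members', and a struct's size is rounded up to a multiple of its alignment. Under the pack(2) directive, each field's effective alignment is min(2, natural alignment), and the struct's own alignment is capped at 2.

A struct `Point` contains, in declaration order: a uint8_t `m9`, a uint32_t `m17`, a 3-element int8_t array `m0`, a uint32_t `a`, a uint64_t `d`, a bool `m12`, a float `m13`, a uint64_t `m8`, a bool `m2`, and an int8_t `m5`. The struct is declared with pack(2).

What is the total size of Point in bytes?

0..1  m9  (1B, 1-aligned)
1..2  -- padding (1B)
2..6  m17  (4B, 2-aligned)
6..9  m0  (3B, 1-aligned)
9..10  -- padding (1B)
10..14  a  (4B, 2-aligned)
14..22  d  (8B, 2-aligned)
22..23  m12  (1B, 1-aligned)
23..24  -- padding (1B)
24..28  m13  (4B, 2-aligned)
28..36  m8  (8B, 2-aligned)
36..37  m2  (1B, 1-aligned)
37..38  m5  (1B, 1-aligned)
sizeof = 38, alignof = 2

38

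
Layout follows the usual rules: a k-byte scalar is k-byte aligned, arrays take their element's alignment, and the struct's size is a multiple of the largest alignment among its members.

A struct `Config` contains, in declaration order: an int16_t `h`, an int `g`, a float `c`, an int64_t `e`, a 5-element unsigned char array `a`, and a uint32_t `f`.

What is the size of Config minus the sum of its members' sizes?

h at 0 (size 2, align 2) → ends 2
pad 2 to align 4 for g
g at 4 (size 4, align 4) → ends 8
c at 8 (size 4, align 4) → ends 12
pad 4 to align 8 for e
e at 16 (size 8, align 8) → ends 24
a at 24 (size 5, align 1) → ends 29
pad 3 to align 4 for f
f at 32 (size 4, align 4) → ends 36
tail pad 4 to reach multiple of 8
total 40 bytes, alignment 8
data bytes 27, size 40 → padding 13

13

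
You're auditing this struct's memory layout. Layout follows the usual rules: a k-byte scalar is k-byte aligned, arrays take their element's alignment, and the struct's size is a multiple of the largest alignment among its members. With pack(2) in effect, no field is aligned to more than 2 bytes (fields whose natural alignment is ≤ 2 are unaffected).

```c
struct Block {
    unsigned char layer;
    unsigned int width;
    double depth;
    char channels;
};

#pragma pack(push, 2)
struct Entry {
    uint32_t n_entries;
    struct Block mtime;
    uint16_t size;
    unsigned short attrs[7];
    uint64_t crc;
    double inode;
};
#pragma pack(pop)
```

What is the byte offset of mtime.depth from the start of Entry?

Block: layer at 0 (size 1, align 1) → ends 1; pad 3 to align 4 for width; width at 4 (size 4, align 4) → ends 8; depth at 8 (size 8, align 8) → ends 16; channels at 16 (size 1, align 1) → ends 17; tail pad 7 to reach multiple of 8; total 24 bytes, alignment 8
n_entries at 0 (size 4, align 2) → ends 4
mtime at 4 (size 24, align 2) → ends 28
within Block: depth at 8
4 + 8 = 12

12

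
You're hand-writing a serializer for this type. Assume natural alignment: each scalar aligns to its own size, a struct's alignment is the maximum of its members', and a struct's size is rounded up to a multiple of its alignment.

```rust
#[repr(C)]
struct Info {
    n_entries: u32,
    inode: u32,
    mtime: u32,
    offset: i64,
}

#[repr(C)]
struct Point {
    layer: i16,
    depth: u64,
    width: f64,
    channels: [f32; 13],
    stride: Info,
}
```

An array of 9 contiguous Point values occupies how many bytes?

936

Info: @0: n_entries [4B, align 4] → 4; @4: inode [4B, align 4] → 8; @8: mtime [4B, align 4] → 12; +4 pad (align 8); @16: offset [8B, align 8] → 24; size 24, align 8
@0: layer [2B, align 2] → 2
+6 pad (align 8)
@8: depth [8B, align 8] → 16
@16: width [8B, align 8] → 24
@24: channels [52B, align 4] → 76
+4 pad (align 8)
@80: stride [24B, align 8] → 104
size 104, align 8
array of 9: 9 × 104 = 936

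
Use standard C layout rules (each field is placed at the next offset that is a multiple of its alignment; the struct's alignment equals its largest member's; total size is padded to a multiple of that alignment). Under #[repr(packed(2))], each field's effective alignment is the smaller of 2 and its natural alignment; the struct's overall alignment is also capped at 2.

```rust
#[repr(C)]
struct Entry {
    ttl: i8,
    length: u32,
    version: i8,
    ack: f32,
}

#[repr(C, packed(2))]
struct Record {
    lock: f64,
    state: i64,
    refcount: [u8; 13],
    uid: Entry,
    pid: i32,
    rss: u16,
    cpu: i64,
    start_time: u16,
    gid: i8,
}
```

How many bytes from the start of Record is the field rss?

Entry: @0: ttl [1B, align 1] → 1; +3 pad (align 4); @4: length [4B, align 4] → 8; @8: version [1B, align 1] → 9; +3 pad (align 4); @12: ack [4B, align 4] → 16; size 16, align 4
@0: lock [8B, align 2] → 8
@8: state [8B, align 2] → 16
@16: refcount [13B, align 1] → 29
+1 pad (align 2)
@30: uid [16B, align 2] → 46
@46: pid [4B, align 2] → 50
@50: rss [2B, align 2] → 52

50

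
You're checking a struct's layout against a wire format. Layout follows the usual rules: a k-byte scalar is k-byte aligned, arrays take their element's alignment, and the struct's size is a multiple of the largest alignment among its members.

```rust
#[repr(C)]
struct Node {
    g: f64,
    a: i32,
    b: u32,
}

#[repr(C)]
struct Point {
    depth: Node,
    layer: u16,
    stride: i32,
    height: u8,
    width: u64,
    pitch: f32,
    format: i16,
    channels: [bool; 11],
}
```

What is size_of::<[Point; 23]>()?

Node: 0..8  g  (8B, 8-aligned); 8..12  a  (4B, 4-aligned); 12..16  b  (4B, 4-aligned); sizeof = 16, alignof = 8
0..16  depth  (16B, 8-aligned)
16..18  layer  (2B, 2-aligned)
18..20  -- padding (2B)
20..24  stride  (4B, 4-aligned)
24..25  height  (1B, 1-aligned)
25..32  -- padding (7B)
32..40  width  (8B, 8-aligned)
40..44  pitch  (4B, 4-aligned)
44..46  format  (2B, 2-aligned)
46..57  channels  (11B, 1-aligned)
57..64  -- tail padding (7B)
sizeof = 64, alignof = 8
array of 23: 23 × 64 = 1472

1472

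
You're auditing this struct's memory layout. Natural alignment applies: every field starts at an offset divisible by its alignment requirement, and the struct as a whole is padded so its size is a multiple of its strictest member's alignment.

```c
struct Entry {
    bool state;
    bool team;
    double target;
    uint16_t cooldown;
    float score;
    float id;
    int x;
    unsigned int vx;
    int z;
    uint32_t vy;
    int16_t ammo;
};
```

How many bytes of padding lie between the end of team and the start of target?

@0: state [1B, align 1] → 1
@1: team [1B, align 1] → 2
+6 pad (align 8)
@8: target [8B, align 8] → 16

6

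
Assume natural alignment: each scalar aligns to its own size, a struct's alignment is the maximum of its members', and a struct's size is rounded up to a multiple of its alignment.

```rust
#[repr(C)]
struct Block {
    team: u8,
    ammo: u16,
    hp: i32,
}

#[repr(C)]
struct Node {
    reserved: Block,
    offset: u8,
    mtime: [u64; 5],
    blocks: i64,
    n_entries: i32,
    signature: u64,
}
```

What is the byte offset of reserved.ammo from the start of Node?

Block: 0..1  team  (1B, 1-aligned); 1..2  -- padding (1B); 2..4  ammo  (2B, 2-aligned); 4..8  hp  (4B, 4-aligned); sizeof = 8, alignof = 4
0..8  reserved  (8B, 4-aligned)
within Block: ammo at 2
0 + 2 = 2

2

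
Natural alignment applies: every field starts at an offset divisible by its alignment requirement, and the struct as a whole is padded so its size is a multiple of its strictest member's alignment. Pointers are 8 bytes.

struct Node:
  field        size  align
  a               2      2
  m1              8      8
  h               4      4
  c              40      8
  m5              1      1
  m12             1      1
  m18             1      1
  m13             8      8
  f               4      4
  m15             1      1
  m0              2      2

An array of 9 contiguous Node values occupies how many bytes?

0..2  a  (2B, 2-aligned)
2..8  -- padding (6B)
8..16  m1  (8B, 8-aligned)
16..20  h  (4B, 4-aligned)
20..24  -- padding (4B)
24..64  c  (40B, 8-aligned)
64..65  m5  (1B, 1-aligned)
65..66  m12  (1B, 1-aligned)
66..67  m18  (1B, 1-aligned)
67..72  -- padding (5B)
72..80  m13  (8B, 8-aligned)
80..84  f  (4B, 4-aligned)
84..85  m15  (1B, 1-aligned)
85..86  -- padding (1B)
86..88  m0  (2B, 2-aligned)
sizeof = 88, alignof = 8
array of 9: 9 × 88 = 792

792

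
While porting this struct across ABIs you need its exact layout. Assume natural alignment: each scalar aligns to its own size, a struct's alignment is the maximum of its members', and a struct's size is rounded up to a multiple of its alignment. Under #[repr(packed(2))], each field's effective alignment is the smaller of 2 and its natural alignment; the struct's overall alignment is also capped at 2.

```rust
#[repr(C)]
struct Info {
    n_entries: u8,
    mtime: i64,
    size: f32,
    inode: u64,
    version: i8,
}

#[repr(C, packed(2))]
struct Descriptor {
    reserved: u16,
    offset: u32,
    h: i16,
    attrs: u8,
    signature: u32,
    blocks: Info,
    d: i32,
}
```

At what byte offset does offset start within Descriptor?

2

Info: n_entries at 0 (size 1, align 1) → ends 1; pad 7 to align 8 for mtime; mtime at 8 (size 8, align 8) → ends 16; size at 16 (size 4, align 4) → ends 20; pad 4 to align 8 for inode; inode at 24 (size 8, align 8) → ends 32; version at 32 (size 1, align 1) → ends 33; tail pad 7 to reach multiple of 8; total 40 bytes, alignment 8
reserved at 0 (size 2, align 2) → ends 2
offset at 2 (size 4, align 2) → ends 6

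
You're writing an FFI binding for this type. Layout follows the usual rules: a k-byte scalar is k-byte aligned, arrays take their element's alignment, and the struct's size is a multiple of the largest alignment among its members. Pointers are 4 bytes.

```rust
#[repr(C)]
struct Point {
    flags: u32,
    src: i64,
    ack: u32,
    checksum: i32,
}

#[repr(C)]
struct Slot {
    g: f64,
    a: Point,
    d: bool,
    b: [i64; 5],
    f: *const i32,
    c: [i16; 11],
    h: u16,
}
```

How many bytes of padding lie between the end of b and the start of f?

Point: flags at 0 (size 4, align 4) → ends 4; pad 4 to align 8 for src; src at 8 (size 8, align 8) → ends 16; ack at 16 (size 4, align 4) → ends 20; checksum at 20 (size 4, align 4) → ends 24; total 24 bytes, alignment 8
g at 0 (size 8, align 8) → ends 8
a at 8 (size 24, align 8) → ends 32
d at 32 (size 1, align 1) → ends 33
pad 7 to align 8 for b
b at 40 (size 40, align 8) → ends 80
f at 80 (size 4, align 4) → ends 84

0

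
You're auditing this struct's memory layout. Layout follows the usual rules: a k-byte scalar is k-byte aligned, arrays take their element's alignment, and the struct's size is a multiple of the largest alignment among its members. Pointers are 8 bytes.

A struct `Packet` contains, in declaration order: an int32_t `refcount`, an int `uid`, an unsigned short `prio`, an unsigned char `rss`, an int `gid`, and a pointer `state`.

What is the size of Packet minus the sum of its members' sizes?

refcount at 0 (size 4, align 4) → ends 4
uid at 4 (size 4, align 4) → ends 8
prio at 8 (size 2, align 2) → ends 10
rss at 10 (size 1, align 1) → ends 11
pad 1 to align 4 for gid
gid at 12 (size 4, align 4) → ends 16
state at 16 (size 8, align 8) → ends 24
total 24 bytes, alignment 8
data bytes 23, size 24 → padding 1

1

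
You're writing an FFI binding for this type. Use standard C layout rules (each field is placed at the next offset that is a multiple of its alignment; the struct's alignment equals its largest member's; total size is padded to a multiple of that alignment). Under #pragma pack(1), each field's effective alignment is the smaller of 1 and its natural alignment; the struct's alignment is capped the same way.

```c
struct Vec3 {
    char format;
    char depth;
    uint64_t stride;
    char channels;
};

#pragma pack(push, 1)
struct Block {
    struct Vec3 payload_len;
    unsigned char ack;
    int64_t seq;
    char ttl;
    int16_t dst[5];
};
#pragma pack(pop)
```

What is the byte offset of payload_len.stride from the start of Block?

Vec3: 0..1  format  (1B, 1-aligned); 1..2  depth  (1B, 1-aligned); 2..8  -- padding (6B); 8..16  stride  (8B, 8-aligned); 16..17  channels  (1B, 1-aligned); 17..24  -- tail padding (7B); sizeof = 24, alignof = 8
0..24  payload_len  (24B, 1-aligned)
within Vec3: stride at 8
0 + 8 = 8

8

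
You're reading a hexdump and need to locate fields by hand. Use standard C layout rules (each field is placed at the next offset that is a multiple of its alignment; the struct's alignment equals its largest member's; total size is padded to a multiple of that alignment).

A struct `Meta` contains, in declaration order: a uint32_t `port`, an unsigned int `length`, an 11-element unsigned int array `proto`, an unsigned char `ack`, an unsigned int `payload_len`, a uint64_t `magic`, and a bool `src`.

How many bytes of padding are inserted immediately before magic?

@0: port [4B, align 4] → 4
@4: length [4B, align 4] → 8
@8: proto [44B, align 4] → 52
@52: ack [1B, align 1] → 53
+3 pad (align 4)
@56: payload_len [4B, align 4] → 60
+4 pad (align 8)
@64: magic [8B, align 8] → 72

4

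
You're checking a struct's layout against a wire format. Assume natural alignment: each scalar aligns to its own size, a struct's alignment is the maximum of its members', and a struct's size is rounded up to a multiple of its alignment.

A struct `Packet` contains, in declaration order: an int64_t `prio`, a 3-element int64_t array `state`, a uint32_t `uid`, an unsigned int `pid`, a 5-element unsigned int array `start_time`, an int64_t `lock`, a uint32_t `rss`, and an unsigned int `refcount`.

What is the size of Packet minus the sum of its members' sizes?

@0: prio [8B, align 8] → 8
@8: state [24B, align 8] → 32
@32: uid [4B, align 4] → 36
@36: pid [4B, align 4] → 40
@40: start_time [20B, align 4] → 60
+4 pad (align 8)
@64: lock [8B, align 8] → 72
@72: rss [4B, align 4] → 76
@76: refcount [4B, align 4] → 80
size 80, align 8
data bytes 76, size 80 → padding 4

4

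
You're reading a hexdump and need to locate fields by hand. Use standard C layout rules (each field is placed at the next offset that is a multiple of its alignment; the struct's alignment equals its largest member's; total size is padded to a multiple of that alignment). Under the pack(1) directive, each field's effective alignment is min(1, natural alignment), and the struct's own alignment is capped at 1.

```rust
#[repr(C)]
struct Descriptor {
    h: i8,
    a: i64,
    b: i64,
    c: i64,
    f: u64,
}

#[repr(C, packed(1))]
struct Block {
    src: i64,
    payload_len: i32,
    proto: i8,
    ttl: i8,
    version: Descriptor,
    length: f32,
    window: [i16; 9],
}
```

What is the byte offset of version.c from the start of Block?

38

Descriptor: h at 0 (size 1, align 1) → ends 1; pad 7 to align 8 for a; a at 8 (size 8, align 8) → ends 16; b at 16 (size 8, align 8) → ends 24; c at 24 (size 8, align 8) → ends 32; f at 32 (size 8, align 8) → ends 40; total 40 bytes, alignment 8
src at 0 (size 8, align 1) → ends 8
payload_len at 8 (size 4, align 1) → ends 12
proto at 12 (size 1, align 1) → ends 13
ttl at 13 (size 1, align 1) → ends 14
version at 14 (size 40, align 1) → ends 54
within Descriptor: c at 24
14 + 24 = 38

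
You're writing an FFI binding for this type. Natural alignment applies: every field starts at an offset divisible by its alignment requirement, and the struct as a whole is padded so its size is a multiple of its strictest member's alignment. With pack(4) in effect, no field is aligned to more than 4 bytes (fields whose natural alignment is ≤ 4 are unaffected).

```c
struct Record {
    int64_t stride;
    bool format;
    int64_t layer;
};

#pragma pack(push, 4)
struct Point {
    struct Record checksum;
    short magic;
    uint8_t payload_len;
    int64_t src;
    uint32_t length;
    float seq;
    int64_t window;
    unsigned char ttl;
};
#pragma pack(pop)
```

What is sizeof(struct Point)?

56

Record: 0..8  stride  (8B, 8-aligned); 8..9  format  (1B, 1-aligned); 9..16  -- padding (7B); 16..24  layer  (8B, 8-aligned); sizeof = 24, alignof = 8
0..24  checksum  (24B, 4-aligned)
24..26  magic  (2B, 2-aligned)
26..27  payload_len  (1B, 1-aligned)
27..28  -- padding (1B)
28..36  src  (8B, 4-aligned)
36..40  length  (4B, 4-aligned)
40..44  seq  (4B, 4-aligned)
44..52  window  (8B, 4-aligned)
52..53  ttl  (1B, 1-aligned)
53..56  -- tail padding (3B)
sizeof = 56, alignof = 4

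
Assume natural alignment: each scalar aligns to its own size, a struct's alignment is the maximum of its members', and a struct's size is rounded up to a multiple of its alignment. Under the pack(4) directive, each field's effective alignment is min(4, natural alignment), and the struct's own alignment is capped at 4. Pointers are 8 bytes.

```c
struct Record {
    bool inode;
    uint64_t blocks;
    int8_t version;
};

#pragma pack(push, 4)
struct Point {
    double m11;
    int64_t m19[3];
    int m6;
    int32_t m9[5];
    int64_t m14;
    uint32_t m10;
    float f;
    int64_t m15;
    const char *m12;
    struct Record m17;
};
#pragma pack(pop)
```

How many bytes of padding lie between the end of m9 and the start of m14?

0

Record: @0: inode [1B, align 1] → 1; +7 pad (align 8); @8: blocks [8B, align 8] → 16; @16: version [1B, align 1] → 17; +7 tail pad (align 8); size 24, align 8
@0: m11 [8B, align 4] → 8
@8: m19 [24B, align 4] → 32
@32: m6 [4B, align 4] → 36
@36: m9 [20B, align 4] → 56
@56: m14 [8B, align 4] → 64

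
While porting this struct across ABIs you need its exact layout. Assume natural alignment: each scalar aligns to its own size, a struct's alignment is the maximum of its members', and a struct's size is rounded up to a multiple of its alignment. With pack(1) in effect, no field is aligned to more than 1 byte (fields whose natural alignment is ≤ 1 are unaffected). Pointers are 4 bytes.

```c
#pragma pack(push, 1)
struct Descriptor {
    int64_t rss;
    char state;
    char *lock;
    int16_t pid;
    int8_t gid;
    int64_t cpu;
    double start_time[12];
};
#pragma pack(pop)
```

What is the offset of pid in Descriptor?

@0: rss [8B, align 1] → 8
@8: state [1B, align 1] → 9
@9: lock [4B, align 1] → 13
@13: pid [2B, align 1] → 15

13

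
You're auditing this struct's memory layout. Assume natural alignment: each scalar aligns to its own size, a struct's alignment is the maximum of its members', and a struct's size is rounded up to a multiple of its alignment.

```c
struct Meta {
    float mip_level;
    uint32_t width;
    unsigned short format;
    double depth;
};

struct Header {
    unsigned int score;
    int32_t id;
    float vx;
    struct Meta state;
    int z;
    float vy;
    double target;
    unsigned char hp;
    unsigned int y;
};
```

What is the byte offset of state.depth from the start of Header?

Meta: @0: mip_level [4B, align 4] → 4; @4: width [4B, align 4] → 8; @8: format [2B, align 2] → 10; +6 pad (align 8); @16: depth [8B, align 8] → 24; size 24, align 8
@0: score [4B, align 4] → 4
@4: id [4B, align 4] → 8
@8: vx [4B, align 4] → 12
+4 pad (align 8)
@16: state [24B, align 8] → 40
within Meta: depth at 16
16 + 16 = 32

32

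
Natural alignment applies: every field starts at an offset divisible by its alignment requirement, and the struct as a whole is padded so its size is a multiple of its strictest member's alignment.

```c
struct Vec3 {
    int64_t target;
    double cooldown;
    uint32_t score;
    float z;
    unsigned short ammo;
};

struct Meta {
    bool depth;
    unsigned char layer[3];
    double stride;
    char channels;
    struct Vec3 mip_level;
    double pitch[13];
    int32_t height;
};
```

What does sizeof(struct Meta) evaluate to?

168

Vec3: target at 0 (size 8, align 8) → ends 8; cooldown at 8 (size 8, align 8) → ends 16; score at 16 (size 4, align 4) → ends 20; z at 20 (size 4, align 4) → ends 24; ammo at 24 (size 2, align 2) → ends 26; tail pad 6 to reach multiple of 8; total 32 bytes, alignment 8
depth at 0 (size 1, align 1) → ends 1
layer at 1 (size 3, align 1) → ends 4
pad 4 to align 8 for stride
stride at 8 (size 8, align 8) → ends 16
channels at 16 (size 1, align 1) → ends 17
pad 7 to align 8 for mip_level
mip_level at 24 (size 32, align 8) → ends 56
pitch at 56 (size 104, align 8) → ends 160
height at 160 (size 4, align 4) → ends 164
tail pad 4 to reach multiple of 8
total 168 bytes, alignment 8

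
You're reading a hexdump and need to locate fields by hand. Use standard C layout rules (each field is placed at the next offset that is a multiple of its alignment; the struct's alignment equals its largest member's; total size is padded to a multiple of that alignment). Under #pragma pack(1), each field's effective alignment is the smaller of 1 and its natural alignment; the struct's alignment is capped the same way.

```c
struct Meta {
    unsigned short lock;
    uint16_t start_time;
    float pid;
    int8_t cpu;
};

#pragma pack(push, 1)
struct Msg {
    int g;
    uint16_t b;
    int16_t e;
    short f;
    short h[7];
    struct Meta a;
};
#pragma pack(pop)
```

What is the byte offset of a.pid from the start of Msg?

Meta: lock at 0 (size 2, align 2) → ends 2; start_time at 2 (size 2, align 2) → ends 4; pid at 4 (size 4, align 4) → ends 8; cpu at 8 (size 1, align 1) → ends 9; tail pad 3 to reach multiple of 4; total 12 bytes, alignment 4
g at 0 (size 4, align 1) → ends 4
b at 4 (size 2, align 1) → ends 6
e at 6 (size 2, align 1) → ends 8
f at 8 (size 2, align 1) → ends 10
h at 10 (size 14, align 1) → ends 24
a at 24 (size 12, align 1) → ends 36
within Meta: pid at 4
24 + 4 = 28

28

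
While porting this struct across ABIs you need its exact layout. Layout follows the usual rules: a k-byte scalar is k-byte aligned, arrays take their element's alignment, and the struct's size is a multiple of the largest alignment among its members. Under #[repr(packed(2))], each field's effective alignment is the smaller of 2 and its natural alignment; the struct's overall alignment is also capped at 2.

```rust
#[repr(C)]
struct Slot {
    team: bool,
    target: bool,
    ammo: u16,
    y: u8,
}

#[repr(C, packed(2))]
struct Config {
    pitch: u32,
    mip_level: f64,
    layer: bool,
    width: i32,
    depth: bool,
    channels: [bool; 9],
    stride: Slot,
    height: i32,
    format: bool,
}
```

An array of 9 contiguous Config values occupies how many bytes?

360

Slot: @0: team [1B, align 1] → 1; @1: target [1B, align 1] → 2; @2: ammo [2B, align 2] → 4; @4: y [1B, align 1] → 5; +1 tail pad (align 2); size 6, align 2
@0: pitch [4B, align 2] → 4
@4: mip_level [8B, align 2] → 12
@12: layer [1B, align 1] → 13
+1 pad (align 2)
@14: width [4B, align 2] → 18
@18: depth [1B, align 1] → 19
@19: channels [9B, align 1] → 28
@28: stride [6B, align 2] → 34
@34: height [4B, align 2] → 38
@38: format [1B, align 1] → 39
+1 tail pad (align 2)
size 40, align 2
array of 9: 9 × 40 = 360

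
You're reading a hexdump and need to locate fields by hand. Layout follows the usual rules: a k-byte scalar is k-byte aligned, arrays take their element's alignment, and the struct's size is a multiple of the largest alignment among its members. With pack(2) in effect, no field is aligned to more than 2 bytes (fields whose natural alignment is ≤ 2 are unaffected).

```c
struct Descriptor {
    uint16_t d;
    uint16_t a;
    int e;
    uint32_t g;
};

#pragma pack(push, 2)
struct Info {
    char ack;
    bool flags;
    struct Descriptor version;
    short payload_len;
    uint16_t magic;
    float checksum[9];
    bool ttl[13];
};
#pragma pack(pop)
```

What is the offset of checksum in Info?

18

Descriptor: d at 0 (size 2, align 2) → ends 2; a at 2 (size 2, align 2) → ends 4; e at 4 (size 4, align 4) → ends 8; g at 8 (size 4, align 4) → ends 12; total 12 bytes, alignment 4
ack at 0 (size 1, align 1) → ends 1
flags at 1 (size 1, align 1) → ends 2
version at 2 (size 12, align 2) → ends 14
payload_len at 14 (size 2, align 2) → ends 16
magic at 16 (size 2, align 2) → ends 18
checksum at 18 (size 36, align 2) → ends 54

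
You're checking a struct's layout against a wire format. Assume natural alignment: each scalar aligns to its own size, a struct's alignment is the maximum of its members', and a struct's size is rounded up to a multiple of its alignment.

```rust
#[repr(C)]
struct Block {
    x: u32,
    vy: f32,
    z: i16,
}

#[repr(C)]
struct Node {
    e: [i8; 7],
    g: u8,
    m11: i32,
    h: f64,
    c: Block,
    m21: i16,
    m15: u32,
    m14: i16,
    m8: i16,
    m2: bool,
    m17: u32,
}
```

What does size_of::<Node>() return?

Block: x at 0 (size 4, align 4) → ends 4; vy at 4 (size 4, align 4) → ends 8; z at 8 (size 2, align 2) → ends 10; tail pad 2 to reach multiple of 4; total 12 bytes, alignment 4
e at 0 (size 7, align 1) → ends 7
g at 7 (size 1, align 1) → ends 8
m11 at 8 (size 4, align 4) → ends 12
pad 4 to align 8 for h
h at 16 (size 8, align 8) → ends 24
c at 24 (size 12, align 4) → ends 36
m21 at 36 (size 2, align 2) → ends 38
pad 2 to align 4 for m15
m15 at 40 (size 4, align 4) → ends 44
m14 at 44 (size 2, align 2) → ends 46
m8 at 46 (size 2, align 2) → ends 48
m2 at 48 (size 1, align 1) → ends 49
pad 3 to align 4 for m17
m17 at 52 (size 4, align 4) → ends 56
total 56 bytes, alignment 8

56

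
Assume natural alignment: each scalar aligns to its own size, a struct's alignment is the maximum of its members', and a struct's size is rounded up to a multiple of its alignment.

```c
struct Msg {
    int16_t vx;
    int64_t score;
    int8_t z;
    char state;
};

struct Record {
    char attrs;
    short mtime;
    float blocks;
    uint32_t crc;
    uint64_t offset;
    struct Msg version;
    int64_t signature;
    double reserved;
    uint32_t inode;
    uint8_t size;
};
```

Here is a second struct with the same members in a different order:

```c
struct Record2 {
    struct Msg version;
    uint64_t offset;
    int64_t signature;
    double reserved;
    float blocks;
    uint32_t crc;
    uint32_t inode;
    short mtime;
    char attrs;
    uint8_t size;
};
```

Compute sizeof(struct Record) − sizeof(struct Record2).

8

Msg: @0: vx [2B, align 2] → 2; +6 pad (align 8); @8: score [8B, align 8] → 16; @16: z [1B, align 1] → 17; @17: state [1B, align 1] → 18; +6 tail pad (align 8); size 24, align 8
@0: attrs [1B, align 1] → 1
+1 pad (align 2)
@2: mtime [2B, align 2] → 4
@4: blocks [4B, align 4] → 8
@8: crc [4B, align 4] → 12
+4 pad (align 8)
@16: offset [8B, align 8] → 24
@24: version [24B, align 8] → 48
@48: signature [8B, align 8] → 56
@56: reserved [8B, align 8] → 64
@64: inode [4B, align 4] → 68
@68: size [1B, align 1] → 69
+3 tail pad (align 8)
size 72, align 8
— Record2 —
@0: version [24B, align 8] → 24
@24: offset [8B, align 8] → 32
@32: signature [8B, align 8] → 40
@40: reserved [8B, align 8] → 48
@48: blocks [4B, align 4] → 52
@52: crc [4B, align 4] → 56
@56: inode [4B, align 4] → 60
@60: mtime [2B, align 2] → 62
@62: attrs [1B, align 1] → 63
@63: size [1B, align 1] → 64
size 64, align 8
72 − 64 = 8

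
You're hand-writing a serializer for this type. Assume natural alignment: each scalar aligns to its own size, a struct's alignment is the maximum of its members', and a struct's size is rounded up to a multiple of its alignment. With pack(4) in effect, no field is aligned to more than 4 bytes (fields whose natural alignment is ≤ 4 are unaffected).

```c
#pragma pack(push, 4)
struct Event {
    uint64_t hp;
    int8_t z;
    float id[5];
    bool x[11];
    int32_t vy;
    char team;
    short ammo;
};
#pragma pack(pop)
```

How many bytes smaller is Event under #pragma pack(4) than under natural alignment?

natural layout:
  hp at 0 (size 8, align 8) → ends 8
  z at 8 (size 1, align 1) → ends 9
  pad 3 to align 4 for id
  id at 12 (size 20, align 4) → ends 32
  x at 32 (size 11, align 1) → ends 43
  pad 1 to align 4 for vy
  vy at 44 (size 4, align 4) → ends 48
  team at 48 (size 1, align 1) → ends 49
  pad 1 to align 2 for ammo
  ammo at 50 (size 2, align 2) → ends 52
  tail pad 4 to reach multiple of 8
  total 56 bytes, alignment 8
packed(4) layout:
  hp at 0 (size 8, align 4) → ends 8
  z at 8 (size 1, align 1) → ends 9
  pad 3 to align 4 for id
  id at 12 (size 20, align 4) → ends 32
  x at 32 (size 11, align 1) → ends 43
  pad 1 to align 4 for vy
  vy at 44 (size 4, align 4) → ends 48
  team at 48 (size 1, align 1) → ends 49
  pad 1 to align 2 for ammo
  ammo at 50 (size 2, align 2) → ends 52
  total 52 bytes, alignment 4
56 − 52 = 4

4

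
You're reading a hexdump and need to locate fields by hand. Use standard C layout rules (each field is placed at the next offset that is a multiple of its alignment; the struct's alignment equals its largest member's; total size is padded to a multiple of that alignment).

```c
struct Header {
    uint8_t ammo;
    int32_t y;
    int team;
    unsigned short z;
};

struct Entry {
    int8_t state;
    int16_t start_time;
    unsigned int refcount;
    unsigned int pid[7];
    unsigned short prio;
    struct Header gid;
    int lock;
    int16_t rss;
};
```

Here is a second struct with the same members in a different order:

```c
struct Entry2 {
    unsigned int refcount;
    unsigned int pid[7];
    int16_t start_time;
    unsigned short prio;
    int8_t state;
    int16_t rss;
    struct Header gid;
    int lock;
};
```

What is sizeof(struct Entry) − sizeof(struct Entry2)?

Header: 0..1  ammo  (1B, 1-aligned); 1..4  -- padding (3B); 4..8  y  (4B, 4-aligned); 8..12  team  (4B, 4-aligned); 12..14  z  (2B, 2-aligned); 14..16  -- tail padding (2B); sizeof = 16, alignof = 4
0..1  state  (1B, 1-aligned)
1..2  -- padding (1B)
2..4  start_time  (2B, 2-aligned)
4..8  refcount  (4B, 4-aligned)
8..36  pid  (28B, 4-aligned)
36..38  prio  (2B, 2-aligned)
38..40  -- padding (2B)
40..56  gid  (16B, 4-aligned)
56..60  lock  (4B, 4-aligned)
60..62  rss  (2B, 2-aligned)
62..64  -- tail padding (2B)
sizeof = 64, alignof = 4
— Entry2 —
0..4  refcount  (4B, 4-aligned)
4..32  pid  (28B, 4-aligned)
32..34  start_time  (2B, 2-aligned)
34..36  prio  (2B, 2-aligned)
36..37  state  (1B, 1-aligned)
37..38  -- padding (1B)
38..40  rss  (2B, 2-aligned)
40..56  gid  (16B, 4-aligned)
56..60  lock  (4B, 4-aligned)
sizeof = 60, alignof = 4
64 − 60 = 4

4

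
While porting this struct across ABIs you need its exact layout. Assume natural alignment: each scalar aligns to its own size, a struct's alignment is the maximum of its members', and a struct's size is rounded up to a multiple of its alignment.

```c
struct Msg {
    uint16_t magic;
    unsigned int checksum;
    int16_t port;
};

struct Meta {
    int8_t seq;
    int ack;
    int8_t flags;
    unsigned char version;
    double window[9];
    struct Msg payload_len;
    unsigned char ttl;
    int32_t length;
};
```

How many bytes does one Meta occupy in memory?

112

Msg: 0..2  magic  (2B, 2-aligned); 2..4  -- padding (2B); 4..8  checksum  (4B, 4-aligned); 8..10  port  (2B, 2-aligned); 10..12  -- tail padding (2B); sizeof = 12, alignof = 4
0..1  seq  (1B, 1-aligned)
1..4  -- padding (3B)
4..8  ack  (4B, 4-aligned)
8..9  flags  (1B, 1-aligned)
9..10  version  (1B, 1-aligned)
10..16  -- padding (6B)
16..88  window  (72B, 8-aligned)
88..100  payload_len  (12B, 4-aligned)
100..101  ttl  (1B, 1-aligned)
101..104  -- padding (3B)
104..108  length  (4B, 4-aligned)
108..112  -- tail padding (4B)
sizeof = 112, alignof = 8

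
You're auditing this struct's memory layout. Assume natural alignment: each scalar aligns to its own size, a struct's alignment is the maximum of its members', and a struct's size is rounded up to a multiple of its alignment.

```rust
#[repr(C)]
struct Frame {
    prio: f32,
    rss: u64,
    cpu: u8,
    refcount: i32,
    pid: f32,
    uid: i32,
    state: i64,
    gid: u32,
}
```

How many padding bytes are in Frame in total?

prio at 0 (size 4, align 4) → ends 4
pad 4 to align 8 for rss
rss at 8 (size 8, align 8) → ends 16
cpu at 16 (size 1, align 1) → ends 17
pad 3 to align 4 for refcount
refcount at 20 (size 4, align 4) → ends 24
pid at 24 (size 4, align 4) → ends 28
uid at 28 (size 4, align 4) → ends 32
state at 32 (size 8, align 8) → ends 40
gid at 40 (size 4, align 4) → ends 44
tail pad 4 to reach multiple of 8
total 48 bytes, alignment 8
data bytes 37, size 48 → padding 11

11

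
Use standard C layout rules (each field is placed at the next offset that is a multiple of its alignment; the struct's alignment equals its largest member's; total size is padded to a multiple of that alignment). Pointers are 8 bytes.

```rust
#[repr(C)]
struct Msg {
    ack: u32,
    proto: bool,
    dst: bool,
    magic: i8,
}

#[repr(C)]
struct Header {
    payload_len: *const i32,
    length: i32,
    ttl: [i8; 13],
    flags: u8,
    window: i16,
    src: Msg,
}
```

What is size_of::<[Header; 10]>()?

Msg: ack at 0 (size 4, align 4) → ends 4; proto at 4 (size 1, align 1) → ends 5; dst at 5 (size 1, align 1) → ends 6; magic at 6 (size 1, align 1) → ends 7; tail pad 1 to reach multiple of 4; total 8 bytes, alignment 4
payload_len at 0 (size 8, align 8) → ends 8
length at 8 (size 4, align 4) → ends 12
ttl at 12 (size 13, align 1) → ends 25
flags at 25 (size 1, align 1) → ends 26
window at 26 (size 2, align 2) → ends 28
src at 28 (size 8, align 4) → ends 36
tail pad 4 to reach multiple of 8
total 40 bytes, alignment 8
array of 10: 10 × 40 = 400

400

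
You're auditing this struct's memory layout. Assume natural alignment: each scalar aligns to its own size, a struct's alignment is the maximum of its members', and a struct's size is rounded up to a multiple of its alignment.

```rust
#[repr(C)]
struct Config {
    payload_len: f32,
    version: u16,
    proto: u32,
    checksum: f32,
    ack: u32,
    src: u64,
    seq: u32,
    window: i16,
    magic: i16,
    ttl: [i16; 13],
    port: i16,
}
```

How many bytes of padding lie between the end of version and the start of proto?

2

0..4  payload_len  (4B, 4-aligned)
4..6  version  (2B, 2-aligned)
6..8  -- padding (2B)
8..12  proto  (4B, 4-aligned)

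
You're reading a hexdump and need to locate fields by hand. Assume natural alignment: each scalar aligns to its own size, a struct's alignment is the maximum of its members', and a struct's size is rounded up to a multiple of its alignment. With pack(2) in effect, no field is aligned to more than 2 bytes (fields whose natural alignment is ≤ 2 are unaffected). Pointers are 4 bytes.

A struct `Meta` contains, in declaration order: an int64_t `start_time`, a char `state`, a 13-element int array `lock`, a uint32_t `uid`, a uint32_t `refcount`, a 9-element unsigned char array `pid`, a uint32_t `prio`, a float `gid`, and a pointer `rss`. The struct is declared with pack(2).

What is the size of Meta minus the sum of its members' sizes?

start_time at 0 (size 8, align 2) → ends 8
state at 8 (size 1, align 1) → ends 9
pad 1 to align 2 for lock
lock at 10 (size 52, align 2) → ends 62
uid at 62 (size 4, align 2) → ends 66
refcount at 66 (size 4, align 2) → ends 70
pid at 70 (size 9, align 1) → ends 79
pad 1 to align 2 for prio
prio at 80 (size 4, align 2) → ends 84
gid at 84 (size 4, align 2) → ends 88
rss at 88 (size 4, align 2) → ends 92
total 92 bytes, alignment 2
data bytes 90, size 92 → padding 2

2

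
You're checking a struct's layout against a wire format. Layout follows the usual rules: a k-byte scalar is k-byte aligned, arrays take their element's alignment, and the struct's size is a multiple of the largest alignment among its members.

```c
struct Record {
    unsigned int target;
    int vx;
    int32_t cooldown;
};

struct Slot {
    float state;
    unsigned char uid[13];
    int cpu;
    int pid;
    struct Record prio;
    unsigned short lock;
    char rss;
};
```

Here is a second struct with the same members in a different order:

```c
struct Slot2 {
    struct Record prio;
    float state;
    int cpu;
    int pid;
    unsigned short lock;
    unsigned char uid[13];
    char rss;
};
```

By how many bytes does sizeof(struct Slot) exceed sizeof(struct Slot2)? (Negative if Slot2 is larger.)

4

Record: 0..4  target  (4B, 4-aligned); 4..8  vx  (4B, 4-aligned); 8..12  cooldown  (4B, 4-aligned); sizeof = 12, alignof = 4
0..4  state  (4B, 4-aligned)
4..17  uid  (13B, 1-aligned)
17..20  -- padding (3B)
20..24  cpu  (4B, 4-aligned)
24..28  pid  (4B, 4-aligned)
28..40  prio  (12B, 4-aligned)
40..42  lock  (2B, 2-aligned)
42..43  rss  (1B, 1-aligned)
43..44  -- tail padding (1B)
sizeof = 44, alignof = 4
— Slot2 —
0..12  prio  (12B, 4-aligned)
12..16  state  (4B, 4-aligned)
16..20  cpu  (4B, 4-aligned)
20..24  pid  (4B, 4-aligned)
24..26  lock  (2B, 2-aligned)
26..39  uid  (13B, 1-aligned)
39..40  rss  (1B, 1-aligned)
sizeof = 40, alignof = 4
44 − 40 = 4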